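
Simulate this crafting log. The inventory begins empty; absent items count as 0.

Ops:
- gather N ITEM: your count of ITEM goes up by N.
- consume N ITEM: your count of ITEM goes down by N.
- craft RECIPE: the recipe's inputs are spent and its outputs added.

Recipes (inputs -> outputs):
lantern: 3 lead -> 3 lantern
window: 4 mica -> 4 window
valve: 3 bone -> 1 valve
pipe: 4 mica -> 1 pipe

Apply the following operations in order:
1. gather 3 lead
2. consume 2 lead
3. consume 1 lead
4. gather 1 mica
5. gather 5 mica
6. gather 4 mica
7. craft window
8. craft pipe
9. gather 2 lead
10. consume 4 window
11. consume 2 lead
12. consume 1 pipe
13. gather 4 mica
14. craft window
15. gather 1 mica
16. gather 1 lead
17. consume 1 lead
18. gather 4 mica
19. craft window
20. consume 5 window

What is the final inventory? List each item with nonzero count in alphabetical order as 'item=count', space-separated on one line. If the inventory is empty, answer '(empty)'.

After 1 (gather 3 lead): lead=3
After 2 (consume 2 lead): lead=1
After 3 (consume 1 lead): (empty)
After 4 (gather 1 mica): mica=1
After 5 (gather 5 mica): mica=6
After 6 (gather 4 mica): mica=10
After 7 (craft window): mica=6 window=4
After 8 (craft pipe): mica=2 pipe=1 window=4
After 9 (gather 2 lead): lead=2 mica=2 pipe=1 window=4
After 10 (consume 4 window): lead=2 mica=2 pipe=1
After 11 (consume 2 lead): mica=2 pipe=1
After 12 (consume 1 pipe): mica=2
After 13 (gather 4 mica): mica=6
After 14 (craft window): mica=2 window=4
After 15 (gather 1 mica): mica=3 window=4
After 16 (gather 1 lead): lead=1 mica=3 window=4
After 17 (consume 1 lead): mica=3 window=4
After 18 (gather 4 mica): mica=7 window=4
After 19 (craft window): mica=3 window=8
After 20 (consume 5 window): mica=3 window=3

Answer: mica=3 window=3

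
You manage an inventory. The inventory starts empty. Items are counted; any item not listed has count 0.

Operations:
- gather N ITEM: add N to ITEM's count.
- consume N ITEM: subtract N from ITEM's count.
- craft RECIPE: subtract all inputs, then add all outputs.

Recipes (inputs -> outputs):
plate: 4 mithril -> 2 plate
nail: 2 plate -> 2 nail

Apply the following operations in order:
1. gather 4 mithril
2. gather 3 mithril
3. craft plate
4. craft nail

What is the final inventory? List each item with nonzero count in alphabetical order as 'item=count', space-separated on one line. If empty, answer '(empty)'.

After 1 (gather 4 mithril): mithril=4
After 2 (gather 3 mithril): mithril=7
After 3 (craft plate): mithril=3 plate=2
After 4 (craft nail): mithril=3 nail=2

Answer: mithril=3 nail=2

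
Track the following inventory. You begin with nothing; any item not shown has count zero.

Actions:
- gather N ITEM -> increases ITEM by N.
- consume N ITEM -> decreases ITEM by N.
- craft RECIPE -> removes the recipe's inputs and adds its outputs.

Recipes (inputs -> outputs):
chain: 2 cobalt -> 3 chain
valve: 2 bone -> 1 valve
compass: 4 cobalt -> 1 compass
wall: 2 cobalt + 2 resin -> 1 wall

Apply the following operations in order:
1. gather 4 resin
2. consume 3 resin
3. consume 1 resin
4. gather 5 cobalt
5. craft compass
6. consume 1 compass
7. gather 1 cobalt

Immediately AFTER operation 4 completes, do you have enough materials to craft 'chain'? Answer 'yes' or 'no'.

After 1 (gather 4 resin): resin=4
After 2 (consume 3 resin): resin=1
After 3 (consume 1 resin): (empty)
After 4 (gather 5 cobalt): cobalt=5

Answer: yes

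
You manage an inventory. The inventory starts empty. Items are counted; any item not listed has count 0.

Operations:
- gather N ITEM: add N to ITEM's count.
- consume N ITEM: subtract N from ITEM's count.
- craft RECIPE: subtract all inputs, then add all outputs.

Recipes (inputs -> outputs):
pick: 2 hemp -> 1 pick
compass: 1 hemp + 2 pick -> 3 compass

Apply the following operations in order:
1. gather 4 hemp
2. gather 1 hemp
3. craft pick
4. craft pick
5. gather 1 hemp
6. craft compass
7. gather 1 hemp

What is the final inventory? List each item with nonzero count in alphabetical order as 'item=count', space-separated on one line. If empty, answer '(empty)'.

Answer: compass=3 hemp=2

Derivation:
After 1 (gather 4 hemp): hemp=4
After 2 (gather 1 hemp): hemp=5
After 3 (craft pick): hemp=3 pick=1
After 4 (craft pick): hemp=1 pick=2
After 5 (gather 1 hemp): hemp=2 pick=2
After 6 (craft compass): compass=3 hemp=1
After 7 (gather 1 hemp): compass=3 hemp=2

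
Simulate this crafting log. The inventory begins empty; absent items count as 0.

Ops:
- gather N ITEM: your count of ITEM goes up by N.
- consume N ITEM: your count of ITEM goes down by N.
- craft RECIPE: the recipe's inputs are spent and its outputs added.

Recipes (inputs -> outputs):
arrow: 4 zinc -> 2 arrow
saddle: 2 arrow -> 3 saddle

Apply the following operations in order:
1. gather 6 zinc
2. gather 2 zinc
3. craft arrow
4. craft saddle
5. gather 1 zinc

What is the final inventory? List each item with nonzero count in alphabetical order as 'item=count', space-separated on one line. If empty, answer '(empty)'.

Answer: saddle=3 zinc=5

Derivation:
After 1 (gather 6 zinc): zinc=6
After 2 (gather 2 zinc): zinc=8
After 3 (craft arrow): arrow=2 zinc=4
After 4 (craft saddle): saddle=3 zinc=4
After 5 (gather 1 zinc): saddle=3 zinc=5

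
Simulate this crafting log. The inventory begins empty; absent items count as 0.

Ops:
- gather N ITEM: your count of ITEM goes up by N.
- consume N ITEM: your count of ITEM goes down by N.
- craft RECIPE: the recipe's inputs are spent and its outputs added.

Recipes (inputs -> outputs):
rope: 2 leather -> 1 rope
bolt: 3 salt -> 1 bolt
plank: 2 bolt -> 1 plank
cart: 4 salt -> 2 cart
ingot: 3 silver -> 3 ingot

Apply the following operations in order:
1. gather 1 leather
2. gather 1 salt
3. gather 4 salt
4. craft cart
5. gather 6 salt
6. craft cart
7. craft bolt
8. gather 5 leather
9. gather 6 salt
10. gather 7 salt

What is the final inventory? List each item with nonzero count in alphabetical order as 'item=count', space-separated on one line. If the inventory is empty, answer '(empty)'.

After 1 (gather 1 leather): leather=1
After 2 (gather 1 salt): leather=1 salt=1
After 3 (gather 4 salt): leather=1 salt=5
After 4 (craft cart): cart=2 leather=1 salt=1
After 5 (gather 6 salt): cart=2 leather=1 salt=7
After 6 (craft cart): cart=4 leather=1 salt=3
After 7 (craft bolt): bolt=1 cart=4 leather=1
After 8 (gather 5 leather): bolt=1 cart=4 leather=6
After 9 (gather 6 salt): bolt=1 cart=4 leather=6 salt=6
After 10 (gather 7 salt): bolt=1 cart=4 leather=6 salt=13

Answer: bolt=1 cart=4 leather=6 salt=13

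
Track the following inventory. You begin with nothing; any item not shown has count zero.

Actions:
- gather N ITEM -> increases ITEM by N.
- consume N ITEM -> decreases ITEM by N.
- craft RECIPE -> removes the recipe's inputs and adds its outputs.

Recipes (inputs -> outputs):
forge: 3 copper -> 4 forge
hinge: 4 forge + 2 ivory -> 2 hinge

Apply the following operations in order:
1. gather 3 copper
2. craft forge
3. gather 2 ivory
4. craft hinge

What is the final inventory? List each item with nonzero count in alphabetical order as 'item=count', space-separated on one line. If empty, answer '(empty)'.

After 1 (gather 3 copper): copper=3
After 2 (craft forge): forge=4
After 3 (gather 2 ivory): forge=4 ivory=2
After 4 (craft hinge): hinge=2

Answer: hinge=2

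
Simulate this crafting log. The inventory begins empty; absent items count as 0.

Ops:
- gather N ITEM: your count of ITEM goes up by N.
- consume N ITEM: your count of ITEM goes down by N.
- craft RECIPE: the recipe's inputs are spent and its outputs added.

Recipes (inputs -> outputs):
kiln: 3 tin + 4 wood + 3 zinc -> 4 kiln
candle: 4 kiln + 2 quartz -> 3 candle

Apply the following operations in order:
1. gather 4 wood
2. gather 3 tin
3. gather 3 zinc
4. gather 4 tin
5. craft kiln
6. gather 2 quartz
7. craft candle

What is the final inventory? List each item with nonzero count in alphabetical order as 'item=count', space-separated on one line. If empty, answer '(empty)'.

After 1 (gather 4 wood): wood=4
After 2 (gather 3 tin): tin=3 wood=4
After 3 (gather 3 zinc): tin=3 wood=4 zinc=3
After 4 (gather 4 tin): tin=7 wood=4 zinc=3
After 5 (craft kiln): kiln=4 tin=4
After 6 (gather 2 quartz): kiln=4 quartz=2 tin=4
After 7 (craft candle): candle=3 tin=4

Answer: candle=3 tin=4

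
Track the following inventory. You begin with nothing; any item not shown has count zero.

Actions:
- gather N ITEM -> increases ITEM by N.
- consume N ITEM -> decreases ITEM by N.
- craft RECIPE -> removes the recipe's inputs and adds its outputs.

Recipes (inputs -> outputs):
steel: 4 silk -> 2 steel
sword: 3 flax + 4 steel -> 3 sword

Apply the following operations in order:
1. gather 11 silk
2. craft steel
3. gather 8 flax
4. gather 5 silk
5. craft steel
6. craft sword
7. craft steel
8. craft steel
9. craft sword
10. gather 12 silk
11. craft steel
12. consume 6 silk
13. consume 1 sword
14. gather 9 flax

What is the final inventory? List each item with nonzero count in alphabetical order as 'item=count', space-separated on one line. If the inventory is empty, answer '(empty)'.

Answer: flax=11 silk=2 steel=2 sword=5

Derivation:
After 1 (gather 11 silk): silk=11
After 2 (craft steel): silk=7 steel=2
After 3 (gather 8 flax): flax=8 silk=7 steel=2
After 4 (gather 5 silk): flax=8 silk=12 steel=2
After 5 (craft steel): flax=8 silk=8 steel=4
After 6 (craft sword): flax=5 silk=8 sword=3
After 7 (craft steel): flax=5 silk=4 steel=2 sword=3
After 8 (craft steel): flax=5 steel=4 sword=3
After 9 (craft sword): flax=2 sword=6
After 10 (gather 12 silk): flax=2 silk=12 sword=6
After 11 (craft steel): flax=2 silk=8 steel=2 sword=6
After 12 (consume 6 silk): flax=2 silk=2 steel=2 sword=6
After 13 (consume 1 sword): flax=2 silk=2 steel=2 sword=5
After 14 (gather 9 flax): flax=11 silk=2 steel=2 sword=5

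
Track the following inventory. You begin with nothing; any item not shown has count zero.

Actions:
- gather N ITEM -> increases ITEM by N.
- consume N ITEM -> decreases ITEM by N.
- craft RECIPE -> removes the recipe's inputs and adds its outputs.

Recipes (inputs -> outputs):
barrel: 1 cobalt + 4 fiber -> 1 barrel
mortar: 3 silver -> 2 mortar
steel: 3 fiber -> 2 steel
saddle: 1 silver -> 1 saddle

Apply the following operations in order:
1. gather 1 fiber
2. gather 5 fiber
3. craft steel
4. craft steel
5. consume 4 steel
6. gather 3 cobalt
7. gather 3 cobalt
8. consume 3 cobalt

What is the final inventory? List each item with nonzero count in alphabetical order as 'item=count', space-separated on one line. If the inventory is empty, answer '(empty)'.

Answer: cobalt=3

Derivation:
After 1 (gather 1 fiber): fiber=1
After 2 (gather 5 fiber): fiber=6
After 3 (craft steel): fiber=3 steel=2
After 4 (craft steel): steel=4
After 5 (consume 4 steel): (empty)
After 6 (gather 3 cobalt): cobalt=3
After 7 (gather 3 cobalt): cobalt=6
After 8 (consume 3 cobalt): cobalt=3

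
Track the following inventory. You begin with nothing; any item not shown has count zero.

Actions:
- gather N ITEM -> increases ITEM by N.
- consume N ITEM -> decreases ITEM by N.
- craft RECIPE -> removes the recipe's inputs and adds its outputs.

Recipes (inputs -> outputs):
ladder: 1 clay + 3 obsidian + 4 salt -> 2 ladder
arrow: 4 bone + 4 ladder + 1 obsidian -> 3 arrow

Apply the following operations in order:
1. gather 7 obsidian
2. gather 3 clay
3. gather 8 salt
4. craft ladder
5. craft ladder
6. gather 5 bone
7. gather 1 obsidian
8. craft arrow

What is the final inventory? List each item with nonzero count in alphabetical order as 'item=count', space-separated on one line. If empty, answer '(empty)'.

After 1 (gather 7 obsidian): obsidian=7
After 2 (gather 3 clay): clay=3 obsidian=7
After 3 (gather 8 salt): clay=3 obsidian=7 salt=8
After 4 (craft ladder): clay=2 ladder=2 obsidian=4 salt=4
After 5 (craft ladder): clay=1 ladder=4 obsidian=1
After 6 (gather 5 bone): bone=5 clay=1 ladder=4 obsidian=1
After 7 (gather 1 obsidian): bone=5 clay=1 ladder=4 obsidian=2
After 8 (craft arrow): arrow=3 bone=1 clay=1 obsidian=1

Answer: arrow=3 bone=1 clay=1 obsidian=1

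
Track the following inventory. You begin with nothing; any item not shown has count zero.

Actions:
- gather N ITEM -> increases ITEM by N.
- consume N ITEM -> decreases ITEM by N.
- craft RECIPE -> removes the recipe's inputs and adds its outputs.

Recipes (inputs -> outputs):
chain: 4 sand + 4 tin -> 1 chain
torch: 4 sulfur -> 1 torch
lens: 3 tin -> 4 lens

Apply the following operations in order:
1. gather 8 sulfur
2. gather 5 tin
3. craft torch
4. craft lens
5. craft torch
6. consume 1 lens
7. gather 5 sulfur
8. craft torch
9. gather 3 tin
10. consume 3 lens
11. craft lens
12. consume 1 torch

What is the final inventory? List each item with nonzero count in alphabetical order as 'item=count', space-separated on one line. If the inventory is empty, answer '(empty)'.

After 1 (gather 8 sulfur): sulfur=8
After 2 (gather 5 tin): sulfur=8 tin=5
After 3 (craft torch): sulfur=4 tin=5 torch=1
After 4 (craft lens): lens=4 sulfur=4 tin=2 torch=1
After 5 (craft torch): lens=4 tin=2 torch=2
After 6 (consume 1 lens): lens=3 tin=2 torch=2
After 7 (gather 5 sulfur): lens=3 sulfur=5 tin=2 torch=2
After 8 (craft torch): lens=3 sulfur=1 tin=2 torch=3
After 9 (gather 3 tin): lens=3 sulfur=1 tin=5 torch=3
After 10 (consume 3 lens): sulfur=1 tin=5 torch=3
After 11 (craft lens): lens=4 sulfur=1 tin=2 torch=3
After 12 (consume 1 torch): lens=4 sulfur=1 tin=2 torch=2

Answer: lens=4 sulfur=1 tin=2 torch=2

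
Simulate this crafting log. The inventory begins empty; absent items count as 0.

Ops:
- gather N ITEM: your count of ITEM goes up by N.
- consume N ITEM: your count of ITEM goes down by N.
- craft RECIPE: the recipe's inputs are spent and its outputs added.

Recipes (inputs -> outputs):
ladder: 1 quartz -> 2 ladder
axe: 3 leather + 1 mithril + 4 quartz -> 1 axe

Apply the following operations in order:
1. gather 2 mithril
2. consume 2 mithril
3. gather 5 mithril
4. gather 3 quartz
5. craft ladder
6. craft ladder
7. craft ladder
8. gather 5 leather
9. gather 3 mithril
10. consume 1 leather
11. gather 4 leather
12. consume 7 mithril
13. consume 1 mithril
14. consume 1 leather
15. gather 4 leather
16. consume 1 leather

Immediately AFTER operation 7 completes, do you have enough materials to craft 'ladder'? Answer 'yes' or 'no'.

Answer: no

Derivation:
After 1 (gather 2 mithril): mithril=2
After 2 (consume 2 mithril): (empty)
After 3 (gather 5 mithril): mithril=5
After 4 (gather 3 quartz): mithril=5 quartz=3
After 5 (craft ladder): ladder=2 mithril=5 quartz=2
After 6 (craft ladder): ladder=4 mithril=5 quartz=1
After 7 (craft ladder): ladder=6 mithril=5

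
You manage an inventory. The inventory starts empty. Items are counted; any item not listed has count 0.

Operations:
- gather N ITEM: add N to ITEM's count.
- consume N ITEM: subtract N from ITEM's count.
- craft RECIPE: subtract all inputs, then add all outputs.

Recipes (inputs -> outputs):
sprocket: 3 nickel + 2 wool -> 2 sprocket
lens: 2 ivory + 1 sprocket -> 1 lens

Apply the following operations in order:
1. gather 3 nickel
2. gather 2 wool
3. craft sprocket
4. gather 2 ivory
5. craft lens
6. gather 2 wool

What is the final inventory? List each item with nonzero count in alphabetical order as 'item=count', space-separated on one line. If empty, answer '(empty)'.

After 1 (gather 3 nickel): nickel=3
After 2 (gather 2 wool): nickel=3 wool=2
After 3 (craft sprocket): sprocket=2
After 4 (gather 2 ivory): ivory=2 sprocket=2
After 5 (craft lens): lens=1 sprocket=1
After 6 (gather 2 wool): lens=1 sprocket=1 wool=2

Answer: lens=1 sprocket=1 wool=2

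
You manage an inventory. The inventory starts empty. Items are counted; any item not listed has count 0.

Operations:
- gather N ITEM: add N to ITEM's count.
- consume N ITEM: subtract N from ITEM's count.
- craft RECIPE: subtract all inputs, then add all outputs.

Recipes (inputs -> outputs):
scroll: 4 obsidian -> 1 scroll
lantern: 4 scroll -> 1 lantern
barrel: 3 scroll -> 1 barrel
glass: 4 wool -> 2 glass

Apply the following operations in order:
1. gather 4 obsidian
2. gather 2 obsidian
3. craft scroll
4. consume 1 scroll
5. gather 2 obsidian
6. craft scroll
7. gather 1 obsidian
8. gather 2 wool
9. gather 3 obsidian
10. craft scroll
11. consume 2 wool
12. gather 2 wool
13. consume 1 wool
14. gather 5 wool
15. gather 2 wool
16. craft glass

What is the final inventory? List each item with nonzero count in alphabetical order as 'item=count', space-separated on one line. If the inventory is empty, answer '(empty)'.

After 1 (gather 4 obsidian): obsidian=4
After 2 (gather 2 obsidian): obsidian=6
After 3 (craft scroll): obsidian=2 scroll=1
After 4 (consume 1 scroll): obsidian=2
After 5 (gather 2 obsidian): obsidian=4
After 6 (craft scroll): scroll=1
After 7 (gather 1 obsidian): obsidian=1 scroll=1
After 8 (gather 2 wool): obsidian=1 scroll=1 wool=2
After 9 (gather 3 obsidian): obsidian=4 scroll=1 wool=2
After 10 (craft scroll): scroll=2 wool=2
After 11 (consume 2 wool): scroll=2
After 12 (gather 2 wool): scroll=2 wool=2
After 13 (consume 1 wool): scroll=2 wool=1
After 14 (gather 5 wool): scroll=2 wool=6
After 15 (gather 2 wool): scroll=2 wool=8
After 16 (craft glass): glass=2 scroll=2 wool=4

Answer: glass=2 scroll=2 wool=4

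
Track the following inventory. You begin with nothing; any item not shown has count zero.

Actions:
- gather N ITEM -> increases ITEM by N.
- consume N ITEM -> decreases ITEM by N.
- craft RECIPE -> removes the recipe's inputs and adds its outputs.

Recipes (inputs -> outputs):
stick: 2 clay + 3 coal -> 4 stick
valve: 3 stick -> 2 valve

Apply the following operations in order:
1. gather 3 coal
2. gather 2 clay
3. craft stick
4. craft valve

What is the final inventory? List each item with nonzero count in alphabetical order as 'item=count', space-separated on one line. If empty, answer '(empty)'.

Answer: stick=1 valve=2

Derivation:
After 1 (gather 3 coal): coal=3
After 2 (gather 2 clay): clay=2 coal=3
After 3 (craft stick): stick=4
After 4 (craft valve): stick=1 valve=2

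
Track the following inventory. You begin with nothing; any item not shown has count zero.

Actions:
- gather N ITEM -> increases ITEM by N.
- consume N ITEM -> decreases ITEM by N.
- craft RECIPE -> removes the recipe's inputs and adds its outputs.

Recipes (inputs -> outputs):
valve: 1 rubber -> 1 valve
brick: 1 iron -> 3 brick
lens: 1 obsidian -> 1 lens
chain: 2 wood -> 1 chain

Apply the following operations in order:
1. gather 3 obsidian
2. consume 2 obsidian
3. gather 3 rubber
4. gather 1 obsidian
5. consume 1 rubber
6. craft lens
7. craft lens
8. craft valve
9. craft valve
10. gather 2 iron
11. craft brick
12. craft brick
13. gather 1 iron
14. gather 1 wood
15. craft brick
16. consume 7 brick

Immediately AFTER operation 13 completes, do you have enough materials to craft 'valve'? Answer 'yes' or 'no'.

After 1 (gather 3 obsidian): obsidian=3
After 2 (consume 2 obsidian): obsidian=1
After 3 (gather 3 rubber): obsidian=1 rubber=3
After 4 (gather 1 obsidian): obsidian=2 rubber=3
After 5 (consume 1 rubber): obsidian=2 rubber=2
After 6 (craft lens): lens=1 obsidian=1 rubber=2
After 7 (craft lens): lens=2 rubber=2
After 8 (craft valve): lens=2 rubber=1 valve=1
After 9 (craft valve): lens=2 valve=2
After 10 (gather 2 iron): iron=2 lens=2 valve=2
After 11 (craft brick): brick=3 iron=1 lens=2 valve=2
After 12 (craft brick): brick=6 lens=2 valve=2
After 13 (gather 1 iron): brick=6 iron=1 lens=2 valve=2

Answer: no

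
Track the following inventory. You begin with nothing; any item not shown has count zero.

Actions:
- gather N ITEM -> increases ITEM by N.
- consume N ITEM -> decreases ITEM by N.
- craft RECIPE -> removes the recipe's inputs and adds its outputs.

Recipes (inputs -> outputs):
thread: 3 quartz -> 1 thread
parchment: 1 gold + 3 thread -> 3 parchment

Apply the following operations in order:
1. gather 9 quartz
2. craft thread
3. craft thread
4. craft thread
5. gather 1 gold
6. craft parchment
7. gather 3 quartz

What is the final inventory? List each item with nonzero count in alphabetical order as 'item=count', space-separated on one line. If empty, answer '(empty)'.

After 1 (gather 9 quartz): quartz=9
After 2 (craft thread): quartz=6 thread=1
After 3 (craft thread): quartz=3 thread=2
After 4 (craft thread): thread=3
After 5 (gather 1 gold): gold=1 thread=3
After 6 (craft parchment): parchment=3
After 7 (gather 3 quartz): parchment=3 quartz=3

Answer: parchment=3 quartz=3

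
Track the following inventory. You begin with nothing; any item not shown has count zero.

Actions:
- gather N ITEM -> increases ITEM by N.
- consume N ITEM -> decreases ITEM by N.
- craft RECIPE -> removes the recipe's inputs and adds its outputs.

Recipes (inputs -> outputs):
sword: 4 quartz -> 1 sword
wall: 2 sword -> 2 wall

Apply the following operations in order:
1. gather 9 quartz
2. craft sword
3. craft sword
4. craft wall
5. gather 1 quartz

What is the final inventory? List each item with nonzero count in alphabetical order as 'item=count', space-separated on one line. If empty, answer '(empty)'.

Answer: quartz=2 wall=2

Derivation:
After 1 (gather 9 quartz): quartz=9
After 2 (craft sword): quartz=5 sword=1
After 3 (craft sword): quartz=1 sword=2
After 4 (craft wall): quartz=1 wall=2
After 5 (gather 1 quartz): quartz=2 wall=2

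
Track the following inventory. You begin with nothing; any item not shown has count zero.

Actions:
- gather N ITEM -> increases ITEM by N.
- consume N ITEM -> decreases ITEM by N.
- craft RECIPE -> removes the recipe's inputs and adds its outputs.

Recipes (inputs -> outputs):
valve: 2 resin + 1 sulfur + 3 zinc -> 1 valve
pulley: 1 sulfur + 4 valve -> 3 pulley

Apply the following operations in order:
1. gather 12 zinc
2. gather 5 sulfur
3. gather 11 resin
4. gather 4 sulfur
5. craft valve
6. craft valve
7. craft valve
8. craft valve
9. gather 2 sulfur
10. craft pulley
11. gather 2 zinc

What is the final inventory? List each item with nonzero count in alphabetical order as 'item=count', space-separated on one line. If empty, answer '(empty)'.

Answer: pulley=3 resin=3 sulfur=6 zinc=2

Derivation:
After 1 (gather 12 zinc): zinc=12
After 2 (gather 5 sulfur): sulfur=5 zinc=12
After 3 (gather 11 resin): resin=11 sulfur=5 zinc=12
After 4 (gather 4 sulfur): resin=11 sulfur=9 zinc=12
After 5 (craft valve): resin=9 sulfur=8 valve=1 zinc=9
After 6 (craft valve): resin=7 sulfur=7 valve=2 zinc=6
After 7 (craft valve): resin=5 sulfur=6 valve=3 zinc=3
After 8 (craft valve): resin=3 sulfur=5 valve=4
After 9 (gather 2 sulfur): resin=3 sulfur=7 valve=4
After 10 (craft pulley): pulley=3 resin=3 sulfur=6
After 11 (gather 2 zinc): pulley=3 resin=3 sulfur=6 zinc=2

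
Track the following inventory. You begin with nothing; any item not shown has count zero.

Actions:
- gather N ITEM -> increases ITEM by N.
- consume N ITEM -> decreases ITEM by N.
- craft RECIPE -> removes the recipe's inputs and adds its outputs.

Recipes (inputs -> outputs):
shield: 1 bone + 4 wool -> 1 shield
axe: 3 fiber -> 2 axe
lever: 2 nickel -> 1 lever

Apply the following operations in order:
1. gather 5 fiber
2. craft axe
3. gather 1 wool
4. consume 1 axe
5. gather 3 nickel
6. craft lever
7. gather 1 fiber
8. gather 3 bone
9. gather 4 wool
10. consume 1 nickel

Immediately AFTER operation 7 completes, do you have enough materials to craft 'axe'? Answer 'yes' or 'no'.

After 1 (gather 5 fiber): fiber=5
After 2 (craft axe): axe=2 fiber=2
After 3 (gather 1 wool): axe=2 fiber=2 wool=1
After 4 (consume 1 axe): axe=1 fiber=2 wool=1
After 5 (gather 3 nickel): axe=1 fiber=2 nickel=3 wool=1
After 6 (craft lever): axe=1 fiber=2 lever=1 nickel=1 wool=1
After 7 (gather 1 fiber): axe=1 fiber=3 lever=1 nickel=1 wool=1

Answer: yes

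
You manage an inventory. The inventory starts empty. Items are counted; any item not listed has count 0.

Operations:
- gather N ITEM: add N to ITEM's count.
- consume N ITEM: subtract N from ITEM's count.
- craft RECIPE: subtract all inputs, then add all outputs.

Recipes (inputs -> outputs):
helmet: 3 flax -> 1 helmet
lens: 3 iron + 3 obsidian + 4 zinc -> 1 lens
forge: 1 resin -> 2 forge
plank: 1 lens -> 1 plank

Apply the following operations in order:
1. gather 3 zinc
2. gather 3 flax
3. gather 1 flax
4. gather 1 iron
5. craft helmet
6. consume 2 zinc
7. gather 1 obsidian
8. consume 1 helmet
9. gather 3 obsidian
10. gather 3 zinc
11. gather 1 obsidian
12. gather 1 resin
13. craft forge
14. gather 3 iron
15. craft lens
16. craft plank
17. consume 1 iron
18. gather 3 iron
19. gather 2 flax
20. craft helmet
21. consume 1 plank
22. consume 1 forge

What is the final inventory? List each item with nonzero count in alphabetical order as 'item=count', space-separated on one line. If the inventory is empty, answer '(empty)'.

After 1 (gather 3 zinc): zinc=3
After 2 (gather 3 flax): flax=3 zinc=3
After 3 (gather 1 flax): flax=4 zinc=3
After 4 (gather 1 iron): flax=4 iron=1 zinc=3
After 5 (craft helmet): flax=1 helmet=1 iron=1 zinc=3
After 6 (consume 2 zinc): flax=1 helmet=1 iron=1 zinc=1
After 7 (gather 1 obsidian): flax=1 helmet=1 iron=1 obsidian=1 zinc=1
After 8 (consume 1 helmet): flax=1 iron=1 obsidian=1 zinc=1
After 9 (gather 3 obsidian): flax=1 iron=1 obsidian=4 zinc=1
After 10 (gather 3 zinc): flax=1 iron=1 obsidian=4 zinc=4
After 11 (gather 1 obsidian): flax=1 iron=1 obsidian=5 zinc=4
After 12 (gather 1 resin): flax=1 iron=1 obsidian=5 resin=1 zinc=4
After 13 (craft forge): flax=1 forge=2 iron=1 obsidian=5 zinc=4
After 14 (gather 3 iron): flax=1 forge=2 iron=4 obsidian=5 zinc=4
After 15 (craft lens): flax=1 forge=2 iron=1 lens=1 obsidian=2
After 16 (craft plank): flax=1 forge=2 iron=1 obsidian=2 plank=1
After 17 (consume 1 iron): flax=1 forge=2 obsidian=2 plank=1
After 18 (gather 3 iron): flax=1 forge=2 iron=3 obsidian=2 plank=1
After 19 (gather 2 flax): flax=3 forge=2 iron=3 obsidian=2 plank=1
After 20 (craft helmet): forge=2 helmet=1 iron=3 obsidian=2 plank=1
After 21 (consume 1 plank): forge=2 helmet=1 iron=3 obsidian=2
After 22 (consume 1 forge): forge=1 helmet=1 iron=3 obsidian=2

Answer: forge=1 helmet=1 iron=3 obsidian=2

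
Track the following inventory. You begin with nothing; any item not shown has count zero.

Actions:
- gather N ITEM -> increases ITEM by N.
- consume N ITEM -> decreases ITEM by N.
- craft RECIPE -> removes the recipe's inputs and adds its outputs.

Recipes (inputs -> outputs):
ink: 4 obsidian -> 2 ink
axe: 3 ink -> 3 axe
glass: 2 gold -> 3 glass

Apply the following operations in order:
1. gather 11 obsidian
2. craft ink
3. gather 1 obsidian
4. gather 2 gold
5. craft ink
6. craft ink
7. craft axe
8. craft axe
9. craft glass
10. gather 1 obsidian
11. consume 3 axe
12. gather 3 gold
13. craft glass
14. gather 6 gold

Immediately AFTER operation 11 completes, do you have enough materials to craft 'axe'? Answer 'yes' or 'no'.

Answer: no

Derivation:
After 1 (gather 11 obsidian): obsidian=11
After 2 (craft ink): ink=2 obsidian=7
After 3 (gather 1 obsidian): ink=2 obsidian=8
After 4 (gather 2 gold): gold=2 ink=2 obsidian=8
After 5 (craft ink): gold=2 ink=4 obsidian=4
After 6 (craft ink): gold=2 ink=6
After 7 (craft axe): axe=3 gold=2 ink=3
After 8 (craft axe): axe=6 gold=2
After 9 (craft glass): axe=6 glass=3
After 10 (gather 1 obsidian): axe=6 glass=3 obsidian=1
After 11 (consume 3 axe): axe=3 glass=3 obsidian=1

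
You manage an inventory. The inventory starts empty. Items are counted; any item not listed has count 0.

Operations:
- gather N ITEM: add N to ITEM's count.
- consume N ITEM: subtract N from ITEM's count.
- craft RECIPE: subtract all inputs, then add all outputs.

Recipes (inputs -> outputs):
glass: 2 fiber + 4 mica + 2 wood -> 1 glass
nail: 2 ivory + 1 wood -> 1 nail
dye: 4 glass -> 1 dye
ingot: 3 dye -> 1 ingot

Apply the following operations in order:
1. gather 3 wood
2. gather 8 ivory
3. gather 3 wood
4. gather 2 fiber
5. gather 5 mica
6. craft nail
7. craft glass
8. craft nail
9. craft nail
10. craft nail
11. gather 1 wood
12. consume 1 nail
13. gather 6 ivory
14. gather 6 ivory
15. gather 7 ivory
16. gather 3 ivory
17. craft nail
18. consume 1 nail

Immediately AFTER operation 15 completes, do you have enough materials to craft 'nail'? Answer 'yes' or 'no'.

After 1 (gather 3 wood): wood=3
After 2 (gather 8 ivory): ivory=8 wood=3
After 3 (gather 3 wood): ivory=8 wood=6
After 4 (gather 2 fiber): fiber=2 ivory=8 wood=6
After 5 (gather 5 mica): fiber=2 ivory=8 mica=5 wood=6
After 6 (craft nail): fiber=2 ivory=6 mica=5 nail=1 wood=5
After 7 (craft glass): glass=1 ivory=6 mica=1 nail=1 wood=3
After 8 (craft nail): glass=1 ivory=4 mica=1 nail=2 wood=2
After 9 (craft nail): glass=1 ivory=2 mica=1 nail=3 wood=1
After 10 (craft nail): glass=1 mica=1 nail=4
After 11 (gather 1 wood): glass=1 mica=1 nail=4 wood=1
After 12 (consume 1 nail): glass=1 mica=1 nail=3 wood=1
After 13 (gather 6 ivory): glass=1 ivory=6 mica=1 nail=3 wood=1
After 14 (gather 6 ivory): glass=1 ivory=12 mica=1 nail=3 wood=1
After 15 (gather 7 ivory): glass=1 ivory=19 mica=1 nail=3 wood=1

Answer: yes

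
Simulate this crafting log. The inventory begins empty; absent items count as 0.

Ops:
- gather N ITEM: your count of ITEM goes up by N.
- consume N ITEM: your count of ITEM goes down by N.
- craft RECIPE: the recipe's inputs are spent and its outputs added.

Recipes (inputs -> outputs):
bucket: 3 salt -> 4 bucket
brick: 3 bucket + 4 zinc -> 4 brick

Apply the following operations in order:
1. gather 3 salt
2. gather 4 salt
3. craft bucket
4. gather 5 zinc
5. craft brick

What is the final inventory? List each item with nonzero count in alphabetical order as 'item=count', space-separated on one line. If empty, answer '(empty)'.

After 1 (gather 3 salt): salt=3
After 2 (gather 4 salt): salt=7
After 3 (craft bucket): bucket=4 salt=4
After 4 (gather 5 zinc): bucket=4 salt=4 zinc=5
After 5 (craft brick): brick=4 bucket=1 salt=4 zinc=1

Answer: brick=4 bucket=1 salt=4 zinc=1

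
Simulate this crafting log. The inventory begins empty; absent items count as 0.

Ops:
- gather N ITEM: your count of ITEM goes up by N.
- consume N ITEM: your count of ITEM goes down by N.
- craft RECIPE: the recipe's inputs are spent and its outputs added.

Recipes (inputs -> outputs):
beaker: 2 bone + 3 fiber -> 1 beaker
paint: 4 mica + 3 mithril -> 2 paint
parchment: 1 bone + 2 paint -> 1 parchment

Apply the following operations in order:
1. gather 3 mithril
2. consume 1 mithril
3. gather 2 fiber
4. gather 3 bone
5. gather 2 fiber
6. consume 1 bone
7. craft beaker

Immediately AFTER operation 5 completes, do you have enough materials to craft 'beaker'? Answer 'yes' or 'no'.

After 1 (gather 3 mithril): mithril=3
After 2 (consume 1 mithril): mithril=2
After 3 (gather 2 fiber): fiber=2 mithril=2
After 4 (gather 3 bone): bone=3 fiber=2 mithril=2
After 5 (gather 2 fiber): bone=3 fiber=4 mithril=2

Answer: yes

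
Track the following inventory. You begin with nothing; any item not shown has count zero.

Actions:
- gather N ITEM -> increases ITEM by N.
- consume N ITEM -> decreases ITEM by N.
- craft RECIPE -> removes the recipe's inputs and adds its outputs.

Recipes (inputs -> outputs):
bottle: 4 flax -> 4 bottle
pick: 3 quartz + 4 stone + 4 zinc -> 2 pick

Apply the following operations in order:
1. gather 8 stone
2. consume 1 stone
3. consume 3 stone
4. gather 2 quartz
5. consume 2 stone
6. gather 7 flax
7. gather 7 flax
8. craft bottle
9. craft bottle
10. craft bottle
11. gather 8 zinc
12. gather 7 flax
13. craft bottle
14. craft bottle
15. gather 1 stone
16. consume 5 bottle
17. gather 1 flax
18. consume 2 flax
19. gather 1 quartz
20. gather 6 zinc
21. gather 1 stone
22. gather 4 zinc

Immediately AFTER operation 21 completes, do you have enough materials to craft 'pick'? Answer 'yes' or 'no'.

After 1 (gather 8 stone): stone=8
After 2 (consume 1 stone): stone=7
After 3 (consume 3 stone): stone=4
After 4 (gather 2 quartz): quartz=2 stone=4
After 5 (consume 2 stone): quartz=2 stone=2
After 6 (gather 7 flax): flax=7 quartz=2 stone=2
After 7 (gather 7 flax): flax=14 quartz=2 stone=2
After 8 (craft bottle): bottle=4 flax=10 quartz=2 stone=2
After 9 (craft bottle): bottle=8 flax=6 quartz=2 stone=2
After 10 (craft bottle): bottle=12 flax=2 quartz=2 stone=2
After 11 (gather 8 zinc): bottle=12 flax=2 quartz=2 stone=2 zinc=8
After 12 (gather 7 flax): bottle=12 flax=9 quartz=2 stone=2 zinc=8
After 13 (craft bottle): bottle=16 flax=5 quartz=2 stone=2 zinc=8
After 14 (craft bottle): bottle=20 flax=1 quartz=2 stone=2 zinc=8
After 15 (gather 1 stone): bottle=20 flax=1 quartz=2 stone=3 zinc=8
After 16 (consume 5 bottle): bottle=15 flax=1 quartz=2 stone=3 zinc=8
After 17 (gather 1 flax): bottle=15 flax=2 quartz=2 stone=3 zinc=8
After 18 (consume 2 flax): bottle=15 quartz=2 stone=3 zinc=8
After 19 (gather 1 quartz): bottle=15 quartz=3 stone=3 zinc=8
After 20 (gather 6 zinc): bottle=15 quartz=3 stone=3 zinc=14
After 21 (gather 1 stone): bottle=15 quartz=3 stone=4 zinc=14

Answer: yes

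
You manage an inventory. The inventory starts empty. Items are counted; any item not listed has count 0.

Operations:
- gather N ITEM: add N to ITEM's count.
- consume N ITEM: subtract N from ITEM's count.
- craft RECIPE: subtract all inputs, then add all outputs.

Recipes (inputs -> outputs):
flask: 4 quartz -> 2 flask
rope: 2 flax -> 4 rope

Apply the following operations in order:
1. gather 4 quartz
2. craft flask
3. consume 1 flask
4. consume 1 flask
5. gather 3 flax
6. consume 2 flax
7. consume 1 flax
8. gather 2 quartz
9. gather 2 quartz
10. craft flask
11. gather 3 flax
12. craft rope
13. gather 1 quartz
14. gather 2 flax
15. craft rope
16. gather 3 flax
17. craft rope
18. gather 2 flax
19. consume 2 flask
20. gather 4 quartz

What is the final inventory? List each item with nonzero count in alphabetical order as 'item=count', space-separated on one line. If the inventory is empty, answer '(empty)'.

Answer: flax=4 quartz=5 rope=12

Derivation:
After 1 (gather 4 quartz): quartz=4
After 2 (craft flask): flask=2
After 3 (consume 1 flask): flask=1
After 4 (consume 1 flask): (empty)
After 5 (gather 3 flax): flax=3
After 6 (consume 2 flax): flax=1
After 7 (consume 1 flax): (empty)
After 8 (gather 2 quartz): quartz=2
After 9 (gather 2 quartz): quartz=4
After 10 (craft flask): flask=2
After 11 (gather 3 flax): flask=2 flax=3
After 12 (craft rope): flask=2 flax=1 rope=4
After 13 (gather 1 quartz): flask=2 flax=1 quartz=1 rope=4
After 14 (gather 2 flax): flask=2 flax=3 quartz=1 rope=4
After 15 (craft rope): flask=2 flax=1 quartz=1 rope=8
After 16 (gather 3 flax): flask=2 flax=4 quartz=1 rope=8
After 17 (craft rope): flask=2 flax=2 quartz=1 rope=12
After 18 (gather 2 flax): flask=2 flax=4 quartz=1 rope=12
After 19 (consume 2 flask): flax=4 quartz=1 rope=12
After 20 (gather 4 quartz): flax=4 quartz=5 rope=12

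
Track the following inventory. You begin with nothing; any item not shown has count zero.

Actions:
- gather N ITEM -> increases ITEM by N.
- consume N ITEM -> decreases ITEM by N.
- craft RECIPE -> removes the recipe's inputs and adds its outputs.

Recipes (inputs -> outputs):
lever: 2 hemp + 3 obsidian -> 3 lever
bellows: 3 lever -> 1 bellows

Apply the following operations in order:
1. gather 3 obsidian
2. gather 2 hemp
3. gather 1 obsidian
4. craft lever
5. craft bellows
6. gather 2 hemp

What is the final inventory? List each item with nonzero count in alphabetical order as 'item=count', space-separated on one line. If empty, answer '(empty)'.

Answer: bellows=1 hemp=2 obsidian=1

Derivation:
After 1 (gather 3 obsidian): obsidian=3
After 2 (gather 2 hemp): hemp=2 obsidian=3
After 3 (gather 1 obsidian): hemp=2 obsidian=4
After 4 (craft lever): lever=3 obsidian=1
After 5 (craft bellows): bellows=1 obsidian=1
After 6 (gather 2 hemp): bellows=1 hemp=2 obsidian=1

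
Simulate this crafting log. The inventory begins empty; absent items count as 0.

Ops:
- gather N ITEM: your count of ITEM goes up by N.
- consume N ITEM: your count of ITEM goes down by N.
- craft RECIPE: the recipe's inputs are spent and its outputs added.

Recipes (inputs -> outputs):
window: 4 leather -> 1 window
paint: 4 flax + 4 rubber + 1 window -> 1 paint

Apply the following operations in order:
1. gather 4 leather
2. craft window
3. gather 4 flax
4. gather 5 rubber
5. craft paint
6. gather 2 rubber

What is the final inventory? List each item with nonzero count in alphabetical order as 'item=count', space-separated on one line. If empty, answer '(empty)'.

Answer: paint=1 rubber=3

Derivation:
After 1 (gather 4 leather): leather=4
After 2 (craft window): window=1
After 3 (gather 4 flax): flax=4 window=1
After 4 (gather 5 rubber): flax=4 rubber=5 window=1
After 5 (craft paint): paint=1 rubber=1
After 6 (gather 2 rubber): paint=1 rubber=3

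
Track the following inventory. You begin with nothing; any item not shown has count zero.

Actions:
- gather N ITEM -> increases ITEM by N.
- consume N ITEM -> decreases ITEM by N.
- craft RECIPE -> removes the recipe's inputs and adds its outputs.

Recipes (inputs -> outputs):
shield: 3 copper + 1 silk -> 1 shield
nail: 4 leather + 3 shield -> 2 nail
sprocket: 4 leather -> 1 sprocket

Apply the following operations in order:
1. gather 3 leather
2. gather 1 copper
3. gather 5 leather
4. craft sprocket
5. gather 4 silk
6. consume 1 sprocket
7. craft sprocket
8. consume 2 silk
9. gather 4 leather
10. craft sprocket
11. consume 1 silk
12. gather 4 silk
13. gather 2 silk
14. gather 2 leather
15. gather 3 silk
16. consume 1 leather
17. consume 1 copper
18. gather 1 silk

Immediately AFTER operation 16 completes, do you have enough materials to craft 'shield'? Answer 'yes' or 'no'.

After 1 (gather 3 leather): leather=3
After 2 (gather 1 copper): copper=1 leather=3
After 3 (gather 5 leather): copper=1 leather=8
After 4 (craft sprocket): copper=1 leather=4 sprocket=1
After 5 (gather 4 silk): copper=1 leather=4 silk=4 sprocket=1
After 6 (consume 1 sprocket): copper=1 leather=4 silk=4
After 7 (craft sprocket): copper=1 silk=4 sprocket=1
After 8 (consume 2 silk): copper=1 silk=2 sprocket=1
After 9 (gather 4 leather): copper=1 leather=4 silk=2 sprocket=1
After 10 (craft sprocket): copper=1 silk=2 sprocket=2
After 11 (consume 1 silk): copper=1 silk=1 sprocket=2
After 12 (gather 4 silk): copper=1 silk=5 sprocket=2
After 13 (gather 2 silk): copper=1 silk=7 sprocket=2
After 14 (gather 2 leather): copper=1 leather=2 silk=7 sprocket=2
After 15 (gather 3 silk): copper=1 leather=2 silk=10 sprocket=2
After 16 (consume 1 leather): copper=1 leather=1 silk=10 sprocket=2

Answer: no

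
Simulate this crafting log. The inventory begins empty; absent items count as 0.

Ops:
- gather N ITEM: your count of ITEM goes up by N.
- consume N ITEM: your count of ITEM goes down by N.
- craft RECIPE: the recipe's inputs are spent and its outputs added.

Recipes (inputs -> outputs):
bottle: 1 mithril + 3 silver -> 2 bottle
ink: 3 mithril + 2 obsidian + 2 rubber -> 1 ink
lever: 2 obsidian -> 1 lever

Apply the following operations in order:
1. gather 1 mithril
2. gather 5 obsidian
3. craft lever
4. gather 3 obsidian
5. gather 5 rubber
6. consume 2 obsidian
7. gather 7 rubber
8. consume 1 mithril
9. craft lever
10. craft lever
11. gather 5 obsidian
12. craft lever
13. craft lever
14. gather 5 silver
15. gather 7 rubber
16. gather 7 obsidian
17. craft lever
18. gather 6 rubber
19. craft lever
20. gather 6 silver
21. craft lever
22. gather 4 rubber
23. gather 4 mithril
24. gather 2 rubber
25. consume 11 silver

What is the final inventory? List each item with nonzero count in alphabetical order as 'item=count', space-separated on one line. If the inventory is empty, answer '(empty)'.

After 1 (gather 1 mithril): mithril=1
After 2 (gather 5 obsidian): mithril=1 obsidian=5
After 3 (craft lever): lever=1 mithril=1 obsidian=3
After 4 (gather 3 obsidian): lever=1 mithril=1 obsidian=6
After 5 (gather 5 rubber): lever=1 mithril=1 obsidian=6 rubber=5
After 6 (consume 2 obsidian): lever=1 mithril=1 obsidian=4 rubber=5
After 7 (gather 7 rubber): lever=1 mithril=1 obsidian=4 rubber=12
After 8 (consume 1 mithril): lever=1 obsidian=4 rubber=12
After 9 (craft lever): lever=2 obsidian=2 rubber=12
After 10 (craft lever): lever=3 rubber=12
After 11 (gather 5 obsidian): lever=3 obsidian=5 rubber=12
After 12 (craft lever): lever=4 obsidian=3 rubber=12
After 13 (craft lever): lever=5 obsidian=1 rubber=12
After 14 (gather 5 silver): lever=5 obsidian=1 rubber=12 silver=5
After 15 (gather 7 rubber): lever=5 obsidian=1 rubber=19 silver=5
After 16 (gather 7 obsidian): lever=5 obsidian=8 rubber=19 silver=5
After 17 (craft lever): lever=6 obsidian=6 rubber=19 silver=5
After 18 (gather 6 rubber): lever=6 obsidian=6 rubber=25 silver=5
After 19 (craft lever): lever=7 obsidian=4 rubber=25 silver=5
After 20 (gather 6 silver): lever=7 obsidian=4 rubber=25 silver=11
After 21 (craft lever): lever=8 obsidian=2 rubber=25 silver=11
After 22 (gather 4 rubber): lever=8 obsidian=2 rubber=29 silver=11
After 23 (gather 4 mithril): lever=8 mithril=4 obsidian=2 rubber=29 silver=11
After 24 (gather 2 rubber): lever=8 mithril=4 obsidian=2 rubber=31 silver=11
After 25 (consume 11 silver): lever=8 mithril=4 obsidian=2 rubber=31

Answer: lever=8 mithril=4 obsidian=2 rubber=31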